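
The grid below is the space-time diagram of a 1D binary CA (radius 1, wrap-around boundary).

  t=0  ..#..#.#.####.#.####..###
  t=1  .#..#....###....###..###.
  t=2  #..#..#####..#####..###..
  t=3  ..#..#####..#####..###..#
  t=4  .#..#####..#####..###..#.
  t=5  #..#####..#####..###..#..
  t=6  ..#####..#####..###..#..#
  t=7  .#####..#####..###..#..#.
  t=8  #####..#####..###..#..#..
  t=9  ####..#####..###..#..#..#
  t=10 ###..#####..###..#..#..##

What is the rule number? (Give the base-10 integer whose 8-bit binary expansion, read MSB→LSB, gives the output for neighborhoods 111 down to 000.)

139

  [7] ### => #  t=0,i=10
  [6] ##. => .  t=0,i=12
  [5] #.# => .  t=0,i=6
  [4] #.. => .  t=0,i=0
  [3] .## => #  t=0,i=9
  [2] .#. => .  t=0,i=2
  [1] ..# => #  t=0,i=1
  [0] ... => #  t=1,i=6
  bits 10001011 = 139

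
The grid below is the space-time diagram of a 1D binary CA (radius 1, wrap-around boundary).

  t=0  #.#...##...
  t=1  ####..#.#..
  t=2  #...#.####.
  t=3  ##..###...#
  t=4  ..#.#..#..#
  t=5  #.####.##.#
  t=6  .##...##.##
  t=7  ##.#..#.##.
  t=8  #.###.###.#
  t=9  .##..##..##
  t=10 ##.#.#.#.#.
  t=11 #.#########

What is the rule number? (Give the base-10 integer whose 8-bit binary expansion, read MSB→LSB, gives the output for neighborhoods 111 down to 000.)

  ### -> .   bit 7 = 0  t=1,i=1
  ##. -> .   bit 6 = 0  t=0,i=7
  #.# -> #   bit 5 = 1  t=0,i=1
  #.. -> #   bit 4 = 1  t=0,i=3
  .## -> #   bit 3 = 1  t=0,i=6
  .#. -> #   bit 2 = 1  t=0,i=0
  ..# -> .   bit 1 = 0  t=0,i=5
  ... -> .   bit 0 = 0  t=0,i=4
  bits 00111100 = 60

60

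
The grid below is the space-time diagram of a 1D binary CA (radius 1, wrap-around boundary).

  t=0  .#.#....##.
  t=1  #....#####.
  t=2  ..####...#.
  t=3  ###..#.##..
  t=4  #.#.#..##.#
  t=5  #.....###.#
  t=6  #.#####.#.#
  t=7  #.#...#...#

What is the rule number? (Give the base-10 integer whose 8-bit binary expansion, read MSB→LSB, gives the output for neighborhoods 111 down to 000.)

75

  ### -> .   bit 7 = 0  t=1,i=6
  ##. -> #   bit 6 = 1  t=0,i=9
  #.# -> .   bit 5 = 0  t=0,i=2
  #.. -> .   bit 4 = 0  t=0,i=4
  .## -> #   bit 3 = 1  t=0,i=8
  .#. -> .   bit 2 = 0  t=0,i=1
  ..# -> #   bit 1 = 1  t=0,i=0
  ... -> #   bit 0 = 1  t=0,i=5
  bits 01001011 = 75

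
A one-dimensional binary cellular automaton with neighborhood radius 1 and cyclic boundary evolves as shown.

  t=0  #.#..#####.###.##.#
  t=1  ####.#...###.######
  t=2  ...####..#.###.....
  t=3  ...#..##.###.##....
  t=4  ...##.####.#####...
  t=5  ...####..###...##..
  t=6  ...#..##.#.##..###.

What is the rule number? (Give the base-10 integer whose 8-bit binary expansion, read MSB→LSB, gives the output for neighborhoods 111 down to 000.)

  nb ###: next=.  (t=0,i=6, bit7=0)
  nb ##.: next=#  (t=0,i=0, bit6=1)
  nb #.#: next=#  (t=0,i=1, bit5=1)
  nb #..: next=#  (t=0,i=3, bit4=1)
  nb .##: next=#  (t=0,i=5, bit3=1)
  nb .#.: next=#  (t=0,i=2, bit2=1)
  nb ..#: next=.  (t=0,i=4, bit1=0)
  nb ...: next=.  (t=1,i=7, bit0=0)
  bits 01111100 = 124

124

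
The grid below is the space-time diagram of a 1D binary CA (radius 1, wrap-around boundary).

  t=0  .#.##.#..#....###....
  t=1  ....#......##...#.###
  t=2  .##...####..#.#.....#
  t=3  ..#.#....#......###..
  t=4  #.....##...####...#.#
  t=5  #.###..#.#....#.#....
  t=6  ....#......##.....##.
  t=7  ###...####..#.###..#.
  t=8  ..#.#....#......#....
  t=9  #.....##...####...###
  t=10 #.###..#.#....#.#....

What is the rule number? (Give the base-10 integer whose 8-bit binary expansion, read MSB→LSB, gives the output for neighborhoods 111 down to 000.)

65

  nb ###: next=.  (t=0,i=15, bit7=0)
  nb ##.: next=#  (t=0,i=4, bit6=1)
  nb #.#: next=.  (t=0,i=2, bit5=0)
  nb #..: next=.  (t=0,i=7, bit4=0)
  nb .##: next=.  (t=0,i=3, bit3=0)
  nb .#.: next=.  (t=0,i=1, bit2=0)
  nb ..#: next=.  (t=0,i=0, bit1=0)
  nb ...: next=#  (t=0,i=11, bit0=1)
  bits 01000001 = 65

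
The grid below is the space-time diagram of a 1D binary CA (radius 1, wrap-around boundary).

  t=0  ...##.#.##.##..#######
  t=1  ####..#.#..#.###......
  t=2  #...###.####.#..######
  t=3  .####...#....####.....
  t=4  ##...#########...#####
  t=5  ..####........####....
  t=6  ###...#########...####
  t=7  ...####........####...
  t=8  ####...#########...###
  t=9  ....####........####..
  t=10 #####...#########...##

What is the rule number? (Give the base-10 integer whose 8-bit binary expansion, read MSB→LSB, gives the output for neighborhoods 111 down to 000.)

31

  ### -> .   bit 7 = 0  t=0,i=16
  ##. -> .   bit 6 = 0  t=0,i=4
  #.# -> .   bit 5 = 0  t=0,i=5
  #.. -> #   bit 4 = 1  t=0,i=0
  .## -> #   bit 3 = 1  t=0,i=3
  .#. -> #   bit 2 = 1  t=0,i=6
  ..# -> #   bit 1 = 1  t=0,i=2
  ... -> #   bit 0 = 1  t=0,i=1
  bits 00011111 = 31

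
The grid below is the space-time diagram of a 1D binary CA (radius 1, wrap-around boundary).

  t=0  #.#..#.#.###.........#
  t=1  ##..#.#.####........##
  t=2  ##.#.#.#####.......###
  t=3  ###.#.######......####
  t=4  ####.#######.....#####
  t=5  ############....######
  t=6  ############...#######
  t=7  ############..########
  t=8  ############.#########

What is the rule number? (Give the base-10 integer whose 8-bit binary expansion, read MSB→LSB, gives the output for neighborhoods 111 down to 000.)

234

  [7] ### => #  t=0,i=10
  [6] ##. => #  t=0,i=0
  [5] #.# => #  t=0,i=1
  [4] #.. => .  t=0,i=3
  [3] .## => #  t=0,i=9
  [2] .#. => .  t=0,i=2
  [1] ..# => #  t=0,i=4
  [0] ... => .  t=0,i=13
  bits 11101010 = 234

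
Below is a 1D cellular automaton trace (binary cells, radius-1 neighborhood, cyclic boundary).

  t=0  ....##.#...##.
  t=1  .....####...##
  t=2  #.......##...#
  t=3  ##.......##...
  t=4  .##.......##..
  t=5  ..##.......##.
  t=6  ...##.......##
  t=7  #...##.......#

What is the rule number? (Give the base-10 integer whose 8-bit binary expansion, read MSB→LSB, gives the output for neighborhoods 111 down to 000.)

116

  ### -> .   bit 7 = 0  t=1,i=6
  ##. -> #   bit 6 = 1  t=0,i=5
  #.# -> #   bit 5 = 1  t=0,i=6
  #.. -> #   bit 4 = 1  t=0,i=8
  .## -> .   bit 3 = 0  t=0,i=4
  .#. -> #   bit 2 = 1  t=0,i=7
  ..# -> .   bit 1 = 0  t=0,i=3
  ... -> .   bit 0 = 0  t=0,i=0
  bits 01110100 = 116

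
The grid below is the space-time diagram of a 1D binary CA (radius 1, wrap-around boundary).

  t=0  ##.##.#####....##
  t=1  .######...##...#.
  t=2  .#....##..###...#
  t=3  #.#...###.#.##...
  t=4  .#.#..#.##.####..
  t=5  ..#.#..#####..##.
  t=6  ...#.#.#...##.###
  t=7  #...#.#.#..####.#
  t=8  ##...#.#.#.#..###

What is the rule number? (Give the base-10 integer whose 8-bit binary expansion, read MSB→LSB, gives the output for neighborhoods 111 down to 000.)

120

  [7] ### => .  t=0,i=0
  [6] ##. => #  t=0,i=1
  [5] #.# => #  t=0,i=2
  [4] #.. => #  t=0,i=11
  [3] .## => #  t=0,i=3
  [2] .#. => .  t=1,i=15
  [1] ..# => .  t=0,i=14
  [0] ... => .  t=0,i=12
  bits 01111000 = 120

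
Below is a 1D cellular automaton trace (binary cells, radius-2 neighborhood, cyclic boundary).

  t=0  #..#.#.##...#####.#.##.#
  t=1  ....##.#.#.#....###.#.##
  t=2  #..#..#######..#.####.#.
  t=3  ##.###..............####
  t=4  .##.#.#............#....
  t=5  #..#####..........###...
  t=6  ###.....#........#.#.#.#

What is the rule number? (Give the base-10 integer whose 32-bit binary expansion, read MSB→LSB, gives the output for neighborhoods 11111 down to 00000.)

  nb #####: next=.  (t=0,i=14, bit31=0)
  nb ####.: next=.  (t=0,i=15, bit30=0)
  nb ###.#: next=#  (t=0,i=16, bit29=1)
  nb ###..: next=.  (t=2,i=12, bit28=0)
  nb ##.##: next=#  (t=0,i=22, bit27=1)
  nb ##.#.: next=#  (t=0,i=17, bit26=1)
  nb ##..#: next=.  (t=0,i=1, bit25=0)
  nb ##...: next=#  (t=0,i=9, bit24=1)
  nb #.###: next=.  (t=2,i=17, bit23=0)
  nb #.##.: next=#  (t=0,i=7, bit22=1)
  nb #.#.#: next=#  (t=0,i=5, bit21=1)
  nb #.#..: next=#  (t=1,i=11, bit20=1)
  nb #..##: next=#  (t=2,i=5, bit19=1)
  nb #..#.: next=.  (t=0,i=2, bit18=0)
  nb #...#: next=.  (t=0,i=10, bit17=0)
  nb #....: next=.  (t=1,i=1, bit16=0)
  nb .####: next=.  (t=0,i=13, bit15=0)
  nb .###.: next=#  (t=1,i=17, bit14=1)
  nb .##.#: next=.  (t=0,i=21, bit13=0)
  nb .##..: next=.  (t=0,i=0, bit12=0)
  nb .#.##: next=.  (t=0,i=6, bit11=0)
  nb .#.#.: next=#  (t=0,i=4, bit10=1)
  nb .#..#: next=#  (t=2,i=1, bit9=1)
  nb .#...: next=#  (t=1,i=12, bit8=1)
  nb ..###: next=.  (t=0,i=12, bit7=0)
  nb ..##.: next=.  (t=1,i=4, bit6=0)
  nb ..#.#: next=.  (t=0,i=3, bit5=0)
  nb ..#..: next=#  (t=2,i=3, bit4=1)
  nb ...##: next=#  (t=0,i=11, bit3=1)
  nb ...#.: next=#  (t=4,i=18, bit2=1)
  nb ....#: next=.  (t=1,i=2, bit1=0)
  nb .....: next=.  (t=3,i=8, bit0=0)
  bits 00101101011110000100011100011100 = 762857244

762857244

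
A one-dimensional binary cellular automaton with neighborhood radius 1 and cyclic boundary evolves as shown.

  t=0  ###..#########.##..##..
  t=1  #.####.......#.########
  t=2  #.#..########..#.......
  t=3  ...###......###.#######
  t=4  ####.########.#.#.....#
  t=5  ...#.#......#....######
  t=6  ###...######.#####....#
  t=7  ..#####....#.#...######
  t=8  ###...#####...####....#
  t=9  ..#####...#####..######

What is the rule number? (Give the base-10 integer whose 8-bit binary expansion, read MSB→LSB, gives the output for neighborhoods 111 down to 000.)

91

  ### -> .   bit 7 = 0  t=0,i=1
  ##. -> #   bit 6 = 1  t=0,i=2
  #.# -> .   bit 5 = 0  t=0,i=14
  #.. -> #   bit 4 = 1  t=0,i=3
  .## -> #   bit 3 = 1  t=0,i=0
  .#. -> .   bit 2 = 0  t=1,i=13
  ..# -> #   bit 1 = 1  t=0,i=4
  ... -> #   bit 0 = 1  t=1,i=7
  bits 01011011 = 91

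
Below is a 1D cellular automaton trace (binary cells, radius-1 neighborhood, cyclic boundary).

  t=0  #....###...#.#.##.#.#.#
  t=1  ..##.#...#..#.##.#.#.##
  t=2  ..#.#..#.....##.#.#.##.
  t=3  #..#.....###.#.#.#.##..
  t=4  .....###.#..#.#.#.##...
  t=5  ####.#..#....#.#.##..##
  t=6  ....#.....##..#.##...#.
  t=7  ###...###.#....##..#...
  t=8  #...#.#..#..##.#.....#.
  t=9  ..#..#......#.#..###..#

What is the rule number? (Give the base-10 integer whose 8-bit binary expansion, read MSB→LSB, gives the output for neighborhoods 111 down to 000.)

  ### -> .   bit 7 = 0  t=0,i=6
  ##. -> .   bit 6 = 0  t=0,i=0
  #.# -> #   bit 5 = 1  t=0,i=12
  #.. -> .   bit 4 = 0  t=0,i=1
  .## -> #   bit 3 = 1  t=0,i=5
  .#. -> .   bit 2 = 0  t=0,i=11
  ..# -> .   bit 1 = 0  t=0,i=4
  ... -> #   bit 0 = 1  t=0,i=2
  bits 00101001 = 41

41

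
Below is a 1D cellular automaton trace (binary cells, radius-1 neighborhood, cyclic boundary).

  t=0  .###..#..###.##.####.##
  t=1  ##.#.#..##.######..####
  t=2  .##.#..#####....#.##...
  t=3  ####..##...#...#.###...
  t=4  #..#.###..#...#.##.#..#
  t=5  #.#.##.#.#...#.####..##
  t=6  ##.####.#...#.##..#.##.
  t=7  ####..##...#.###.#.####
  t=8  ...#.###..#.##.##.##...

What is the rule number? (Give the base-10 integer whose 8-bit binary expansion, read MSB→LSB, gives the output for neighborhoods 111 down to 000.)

106

  nb ###: next=.  (t=0,i=2, bit7=0)
  nb ##.: next=#  (t=0,i=3, bit6=1)
  nb #.#: next=#  (t=0,i=0, bit5=1)
  nb #..: next=.  (t=0,i=4, bit4=0)
  nb .##: next=#  (t=0,i=1, bit3=1)
  nb .#.: next=.  (t=0,i=6, bit2=0)
  nb ..#: next=#  (t=0,i=5, bit1=1)
  nb ...: next=.  (t=2,i=13, bit0=0)
  bits 01101010 = 106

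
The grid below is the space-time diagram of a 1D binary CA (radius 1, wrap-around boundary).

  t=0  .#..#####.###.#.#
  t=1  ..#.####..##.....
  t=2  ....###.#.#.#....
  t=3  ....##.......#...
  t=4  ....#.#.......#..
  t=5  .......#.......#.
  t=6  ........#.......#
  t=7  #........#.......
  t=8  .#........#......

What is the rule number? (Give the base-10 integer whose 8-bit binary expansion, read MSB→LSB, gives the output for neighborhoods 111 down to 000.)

  ###|#  b7=1 t=0,i=5
  ##.|.  b6=0 t=0,i=8
  #.#|.  b5=0 t=0,i=0
  #..|#  b4=1 t=0,i=2
  .##|#  b3=1 t=0,i=4
  .#.|.  b2=0 t=0,i=1
  ..#|.  b1=0 t=0,i=3
  ...|.  b0=0 t=1,i=0
  bits 10011000 = 152

152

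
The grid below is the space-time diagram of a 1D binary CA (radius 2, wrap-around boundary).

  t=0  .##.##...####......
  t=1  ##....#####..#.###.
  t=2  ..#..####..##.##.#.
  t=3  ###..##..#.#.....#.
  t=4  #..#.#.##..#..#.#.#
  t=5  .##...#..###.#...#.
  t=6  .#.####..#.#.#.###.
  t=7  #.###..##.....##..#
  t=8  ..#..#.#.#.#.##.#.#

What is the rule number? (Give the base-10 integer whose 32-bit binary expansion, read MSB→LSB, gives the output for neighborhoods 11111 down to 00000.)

  ##### -> #   bit 31 = 1  t=1,i=8
  ####. -> .   bit 30 = 0  t=0,i=11
  ###.# -> #   bit 29 = 1  t=1,i=17
  ###.. -> .   bit 28 = 0  t=0,i=12
  ##.## -> .   bit 27 = 0  t=0,i=3
  ##.#. -> .   bit 26 = 0  t=2,i=16
  ##..# -> #   bit 25 = 1  t=1,i=11
  ##... -> #   bit 24 = 1  t=0,i=6
  #.### -> #   bit 23 = 1  t=1,i=15
  #.##. -> .   bit 22 = 0  t=0,i=4
  #.#.# -> .   bit 21 = 0  t=4,i=5
  #.#.. -> #   bit 20 = 1  t=2,i=17
  #..## -> .   bit 19 = 0  t=2,i=4
  #..#. -> #   bit 18 = 1  t=1,i=12
  #...# -> #   bit 17 = 1  t=0,i=7
  #.... -> .   bit 16 = 0  t=0,i=14
  .#### -> #   bit 15 = 1  t=0,i=10
  .###. -> .   bit 14 = 0  t=1,i=16
  .##.# -> .   bit 13 = 0  t=0,i=2
  .##.. -> .   bit 12 = 0  t=0,i=5
  .#.## -> #   bit 11 = 1  t=1,i=14
  .#.#. -> .   bit 10 = 0  t=3,i=10
  .#..# -> .   bit 9 = 0  t=2,i=3
  .#... -> .   bit 8 = 0  t=2,i=18
  ..### -> #   bit 7 = 1  t=0,i=9
  ..##. -> #   bit 6 = 1  t=0,i=1
  ..#.# -> .   bit 5 = 0  t=1,i=13
  ..#.. -> #   bit 4 = 1  t=2,i=2
  ...## -> #   bit 3 = 1  t=0,i=0
  ...#. -> #   bit 2 = 1  t=2,i=1
  ....# -> .   bit 1 = 0  t=0,i=18
  ..... -> #   bit 0 = 1  t=0,i=15
  bits 10100011100101101000100011011101 = 2744551645

2744551645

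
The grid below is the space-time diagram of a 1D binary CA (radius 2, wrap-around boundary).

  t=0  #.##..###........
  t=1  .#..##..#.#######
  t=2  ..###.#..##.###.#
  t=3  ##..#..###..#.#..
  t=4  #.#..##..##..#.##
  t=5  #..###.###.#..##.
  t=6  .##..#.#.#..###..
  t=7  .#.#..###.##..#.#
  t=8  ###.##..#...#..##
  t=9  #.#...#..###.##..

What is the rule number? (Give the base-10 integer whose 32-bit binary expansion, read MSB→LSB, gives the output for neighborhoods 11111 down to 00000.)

  ##### -> #   bit 31 = 1  t=1,i=12
  ####. -> .   bit 30 = 0  t=1,i=15
  ###.# -> #   bit 29 = 1  t=1,i=16
  ###.. -> #   bit 28 = 1  t=0,i=8
  ##.## -> .   bit 27 = 0  t=2,i=11
  ##.#. -> .   bit 26 = 0  t=1,i=0
  ##..# -> #   bit 25 = 1  t=0,i=4
  ##... -> .   bit 24 = 0  t=0,i=9
  #.### -> #   bit 23 = 1  t=1,i=10
  #.##. -> .   bit 22 = 0  t=0,i=2
  #.#.# -> #   bit 21 = 1  t=6,i=7
  #.#.. -> .   bit 20 = 0  t=1,i=1
  #..## -> #   bit 19 = 1  t=0,i=5
  #..#. -> .   bit 18 = 0  t=1,i=7
  #...# -> #   bit 17 = 1  t=6,i=16
  #.... -> #   bit 16 = 1  t=0,i=10
  .#### -> .   bit 15 = 0  t=1,i=11
  .###. -> .   bit 14 = 0  t=0,i=7
  .##.# -> .   bit 13 = 0  t=2,i=10
  .##.. -> .   bit 12 = 0  t=0,i=3
  .#.## -> #   bit 11 = 1  t=0,i=1
  .#.#. -> #   bit 10 = 1  t=3,i=13
  .#..# -> #   bit 9 = 1  t=1,i=2
  .#... -> #   bit 8 = 1  t=8,i=9
  ..### -> .   bit 7 = 0  t=0,i=6
  ..##. -> #   bit 6 = 1  t=1,i=4
  ..#.# -> .   bit 5 = 0  t=0,i=0
  ..#.. -> .   bit 4 = 0  t=3,i=4
  ...## -> .   bit 3 = 0  t=6,i=0
  ...#. -> #   bit 2 = 1  t=0,i=16
  ....# -> #   bit 1 = 1  t=0,i=15
  ..... -> #   bit 0 = 1  t=0,i=11
  bits 10110010101010110000111101000111 = 2997555015

2997555015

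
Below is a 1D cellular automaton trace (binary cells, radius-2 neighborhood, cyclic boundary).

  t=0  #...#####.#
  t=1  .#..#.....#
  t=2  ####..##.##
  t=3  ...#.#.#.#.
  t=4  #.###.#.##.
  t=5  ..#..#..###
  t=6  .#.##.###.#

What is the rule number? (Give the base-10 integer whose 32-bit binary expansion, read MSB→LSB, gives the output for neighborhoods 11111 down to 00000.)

366814885

  ##### -> .   bit 31 = 0  t=0,i=6
  ####. -> .   bit 30 = 0  t=0,i=7
  ###.# -> .   bit 29 = 0  t=0,i=8
  ###.. -> #   bit 28 = 1  t=2,i=3
  ##.## -> .   bit 27 = 0  t=0,i=9
  ##.#. -> #   bit 26 = 1  t=4,i=5
  ##..# -> .   bit 25 = 0  t=2,i=4
  ##... -> #   bit 24 = 1  t=0,i=1
  #.### -> #   bit 23 = 1  t=2,i=9
  #.##. -> #   bit 22 = 1  t=0,i=10
  #.#.# -> .   bit 21 = 0  t=3,i=5
  #.#.. -> #   bit 20 = 1  t=1,i=1
  #..## -> #   bit 19 = 1  t=2,i=5
  #..#. -> #   bit 18 = 1  t=1,i=3
  #...# -> .   bit 17 = 0  t=0,i=2
  #.... -> #   bit 16 = 1  t=1,i=6
  .#### -> .   bit 15 = 0  t=0,i=5
  .###. -> .   bit 14 = 0  t=4,i=3
  .##.# -> #   bit 13 = 1  t=2,i=7
  .##.. -> .   bit 12 = 0  t=0,i=0
  .#.## -> .   bit 11 = 0  t=4,i=1
  .#.#. -> #   bit 10 = 1  t=1,i=0
  .#..# -> #   bit 9 = 1  t=1,i=2
  .#... -> .   bit 8 = 0  t=1,i=5
  ..### -> #   bit 7 = 1  t=0,i=4
  ..##. -> .   bit 6 = 0  t=2,i=6
  ..#.# -> #   bit 5 = 1  t=1,i=10
  ..#.. -> .   bit 4 = 0  t=1,i=4
  ...## -> .   bit 3 = 0  t=0,i=3
  ...#. -> #   bit 2 = 1  t=1,i=9
  ....# -> .   bit 1 = 0  t=1,i=8
  ..... -> #   bit 0 = 1  t=1,i=7
  bits 00010101110111010010011010100101 = 366814885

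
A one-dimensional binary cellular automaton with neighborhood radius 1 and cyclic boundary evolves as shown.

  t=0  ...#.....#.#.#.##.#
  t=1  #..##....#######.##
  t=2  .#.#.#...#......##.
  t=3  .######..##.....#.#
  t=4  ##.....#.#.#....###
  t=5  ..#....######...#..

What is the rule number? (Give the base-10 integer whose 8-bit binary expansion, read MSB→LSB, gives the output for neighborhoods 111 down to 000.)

  nb ###: next=.  (t=1,i=10, bit7=0)
  nb ##.: next=.  (t=0,i=16, bit6=0)
  nb #.#: next=#  (t=0,i=10, bit5=1)
  nb #..: next=#  (t=0,i=0, bit4=1)
  nb .##: next=#  (t=0,i=15, bit3=1)
  nb .#.: next=#  (t=0,i=3, bit2=1)
  nb ..#: next=.  (t=0,i=2, bit1=0)
  nb ...: next=.  (t=0,i=1, bit0=0)
  bits 00111100 = 60

60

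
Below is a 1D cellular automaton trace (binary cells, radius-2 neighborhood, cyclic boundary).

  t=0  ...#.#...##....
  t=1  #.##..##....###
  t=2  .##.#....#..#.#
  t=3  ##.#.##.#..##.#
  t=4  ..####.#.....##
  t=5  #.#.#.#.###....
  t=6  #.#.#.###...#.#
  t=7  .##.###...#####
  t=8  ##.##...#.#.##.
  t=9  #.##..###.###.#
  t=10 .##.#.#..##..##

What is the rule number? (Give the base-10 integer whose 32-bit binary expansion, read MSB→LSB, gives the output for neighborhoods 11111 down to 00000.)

3471247781

  ##### -> #   bit 31 = 1  t=7,i=12
  ####. -> #   bit 30 = 1  t=1,i=14
  ###.# -> .   bit 29 = 0  t=1,i=0
  ###.. -> .   bit 28 = 0  t=5,i=10
  ##.## -> #   bit 27 = 1  t=1,i=1
  ##.#. -> #   bit 26 = 1  t=2,i=3
  ##..# -> #   bit 25 = 1  t=1,i=4
  ##... -> .   bit 24 = 0  t=0,i=11
  #.### -> #   bit 23 = 1  t=3,i=14
  #.##. -> #   bit 22 = 1  t=1,i=2
  #.#.# -> #   bit 21 = 1  t=2,i=14
  #.#.. -> .   bit 20 = 0  t=0,i=5
  #..## -> .   bit 19 = 0  t=1,i=5
  #..#. -> #   bit 18 = 1  t=2,i=11
  #...# -> #   bit 17 = 1  t=0,i=7
  #.... -> #   bit 16 = 1  t=0,i=12
  .#### -> .   bit 15 = 0  t=1,i=13
  .###. -> .   bit 14 = 0  t=3,i=0
  .##.# -> .   bit 13 = 0  t=2,i=2
  .##.. -> .   bit 12 = 0  t=0,i=10
  .#.## -> #   bit 11 = 1  t=2,i=0
  .#.#. -> .   bit 10 = 0  t=0,i=4
  .#..# -> .   bit 9 = 0  t=2,i=10
  .#... -> #   bit 8 = 1  t=0,i=6
  ..### -> #   bit 7 = 1  t=1,i=12
  ..##. -> .   bit 6 = 0  t=0,i=9
  ..#.# -> #   bit 5 = 1  t=0,i=3
  ..#.. -> .   bit 4 = 0  t=2,i=9
  ...## -> .   bit 3 = 0  t=0,i=8
  ...#. -> #   bit 2 = 1  t=0,i=2
  ....# -> .   bit 1 = 0  t=0,i=1
  ..... -> #   bit 0 = 1  t=0,i=0
  bits 11001110111001110000100110100101 = 3471247781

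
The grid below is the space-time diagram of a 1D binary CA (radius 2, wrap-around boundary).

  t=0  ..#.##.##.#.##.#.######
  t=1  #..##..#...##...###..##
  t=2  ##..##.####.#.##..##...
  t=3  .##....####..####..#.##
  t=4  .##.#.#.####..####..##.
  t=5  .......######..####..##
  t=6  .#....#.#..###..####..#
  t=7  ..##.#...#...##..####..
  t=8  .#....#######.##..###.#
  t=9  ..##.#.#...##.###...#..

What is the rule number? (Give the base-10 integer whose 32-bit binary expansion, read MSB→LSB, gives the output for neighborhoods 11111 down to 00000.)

1925421852

  #####|.  b31=0 t=0,i=19
  ####.|#  b30=1 t=0,i=21
  ###.#|#  b29=1 t=2,i=10
  ###..|#  b28=1 t=0,i=22
  ##.##|.  b27=0 t=0,i=6
  ##.#.|.  b26=0 t=0,i=9
  ##..#|#  b25=1 t=0,i=0
  ##...|.  b24=0 t=1,i=13
  #.###|#  b23=1 t=0,i=17
  #.##.|#  b22=1 t=0,i=4
  #.#.#|.  b21=0 t=0,i=10
  #.#..|.  b20=0 t=6,i=1
  #..##|.  b19=0 t=1,i=2
  #..#.|.  b18=0 t=0,i=1
  #...#|#  b17=1 t=1,i=9
  #....|#  b16=1 t=3,i=4
  .####|#  b15=1 t=0,i=18
  .###.|.  b14=0 t=1,i=17
  .##.#|.  b13=0 t=0,i=5
  .##..|#  b12=1 t=1,i=4
  .#.##|#  b11=1 t=0,i=3
  .#.#.|.  b10=0 t=4,i=5
  .#..#|#  b9=1 t=6,i=9
  .#...|#  b8=1 t=1,i=8
  ..###|.  b7=0 t=1,i=16
  ..##.|.  b6=0 t=1,i=3
  ..#.#|.  b5=0 t=0,i=2
  ..#..|#  b4=1 t=1,i=7
  ...##|#  b3=1 t=1,i=10
  ...#.|#  b2=1 t=6,i=5
  ....#|.  b1=0 t=3,i=5
  .....|.  b0=0 t=5,i=2
  bits 01110010110000111001101100011100 = 1925421852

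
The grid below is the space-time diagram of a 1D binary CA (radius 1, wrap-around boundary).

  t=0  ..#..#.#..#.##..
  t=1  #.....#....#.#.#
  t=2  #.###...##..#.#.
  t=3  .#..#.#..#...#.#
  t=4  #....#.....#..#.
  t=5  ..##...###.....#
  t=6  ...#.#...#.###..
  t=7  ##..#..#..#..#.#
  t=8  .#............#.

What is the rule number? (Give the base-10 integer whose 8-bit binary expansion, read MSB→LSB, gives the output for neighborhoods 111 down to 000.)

97

  [7] ### => .  t=2,i=3
  [6] ##. => #  t=0,i=13
  [5] #.# => #  t=0,i=6
  [4] #.. => .  t=0,i=3
  [3] .## => .  t=0,i=12
  [2] .#. => .  t=0,i=2
  [1] ..# => .  t=0,i=1
  [0] ... => #  t=0,i=0
  bits 01100001 = 97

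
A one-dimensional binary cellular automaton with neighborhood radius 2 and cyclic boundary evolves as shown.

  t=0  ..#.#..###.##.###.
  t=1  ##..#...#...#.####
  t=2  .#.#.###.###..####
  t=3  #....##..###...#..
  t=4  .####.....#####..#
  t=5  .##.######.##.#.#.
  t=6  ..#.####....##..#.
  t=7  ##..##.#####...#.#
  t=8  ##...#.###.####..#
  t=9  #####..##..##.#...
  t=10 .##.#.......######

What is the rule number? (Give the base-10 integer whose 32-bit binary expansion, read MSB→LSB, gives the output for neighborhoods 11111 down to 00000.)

2509758735

  #####|#  b31=1 t=1,i=16
  ####.|.  b30=0 t=1,i=0
  ###.#|.  b29=0 t=0,i=9
  ###..|#  b28=1 t=0,i=16
  ##.##|.  b27=0 t=0,i=10
  ##.#.|#  b26=1 t=2,i=0
  ##..#|.  b25=0 t=1,i=2
  ##...|#  b24=1 t=0,i=17
  #.###|#  b23=1 t=0,i=14
  #.##.|.  b22=0 t=0,i=11
  #.#.#|.  b21=0 t=2,i=1
  #.#..|#  b20=1 t=0,i=4
  #..##|.  b19=0 t=0,i=6
  #..#.|#  b18=1 t=1,i=3
  #...#|#  b17=1 t=0,i=0
  #....|#  b16=1 t=3,i=2
  .####|#  b15=1 t=1,i=15
  .###.|#  b14=1 t=0,i=8
  .##.#|#  b13=1 t=0,i=12
  .##..|.  b12=0 t=3,i=6
  .#.##|.  b11=0 t=1,i=13
  .#.#.|.  b10=0 t=0,i=3
  .#..#|.  b9=0 t=0,i=5
  .#...|#  b8=1 t=1,i=5
  ..###|.  b7=0 t=0,i=7
  ..##.|.  b6=0 t=3,i=5
  ..#.#|.  b5=0 t=0,i=2
  ..#..|.  b4=0 t=1,i=4
  ...##|#  b3=1 t=3,i=4
  ...#.|#  b2=1 t=0,i=1
  ....#|#  b1=1 t=3,i=3
  .....|#  b0=1 t=4,i=7
  bits 10010101100101111110000100001111 = 2509758735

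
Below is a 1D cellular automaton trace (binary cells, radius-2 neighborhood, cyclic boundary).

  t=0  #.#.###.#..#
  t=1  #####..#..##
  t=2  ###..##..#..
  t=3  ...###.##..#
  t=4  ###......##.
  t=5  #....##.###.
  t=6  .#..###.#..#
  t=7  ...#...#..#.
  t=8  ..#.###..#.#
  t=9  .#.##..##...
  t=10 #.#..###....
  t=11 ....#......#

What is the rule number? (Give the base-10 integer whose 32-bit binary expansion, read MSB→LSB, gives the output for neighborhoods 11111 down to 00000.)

  nb #####: next=#  (t=1,i=0, bit31=1)
  nb ####.: next=.  (t=1,i=3, bit30=0)
  nb ###.#: next=.  (t=0,i=6, bit29=0)
  nb ###..: next=.  (t=1,i=4, bit28=0)
  nb ##.##: next=.  (t=3,i=6, bit27=0)
  nb ##.#.: next=#  (t=0,i=1, bit26=1)
  nb ##..#: next=#  (t=1,i=5, bit25=1)
  nb ##...: next=.  (t=4,i=3, bit24=0)
  nb #.###: next=#  (t=0,i=4, bit23=1)
  nb #.##.: next=.  (t=3,i=7, bit22=0)
  nb #.#.#: next=#  (t=0,i=2, bit21=1)
  nb #.#..: next=.  (t=0,i=8, bit20=0)
  nb #..##: next=#  (t=0,i=10, bit19=1)
  nb #..#.: next=#  (t=1,i=6, bit18=1)
  nb #...#: next=#  (t=3,i=1, bit17=1)
  nb #....: next=.  (t=4,i=4, bit16=0)
  nb .####: next=.  (t=1,i=11, bit15=0)
  nb .###.: next=.  (t=0,i=5, bit14=0)
  nb .##.#: next=#  (t=0,i=0, bit13=1)
  nb .##..: next=.  (t=2,i=6, bit12=0)
  nb .#.##: next=#  (t=0,i=3, bit11=1)
  nb .#.#.: next=.  (t=6,i=0, bit10=0)
  nb .#..#: next=.  (t=0,i=9, bit9=0)
  nb .#...: next=#  (t=3,i=0, bit8=1)
  nb ..###: next=.  (t=1,i=10, bit7=0)
  nb ..##.: next=#  (t=0,i=11, bit6=1)
  nb ..#.#: next=.  (t=6,i=11, bit5=0)
  nb ..#..: next=.  (t=1,i=7, bit4=0)
  nb ...##: next=#  (t=3,i=2, bit3=1)
  nb ...#.: next=#  (t=7,i=2, bit2=1)
  nb ....#: next=.  (t=4,i=7, bit1=0)
  nb .....: next=#  (t=4,i=5, bit0=1)
  bits 10000110101011100010100101001101 = 2259560781

2259560781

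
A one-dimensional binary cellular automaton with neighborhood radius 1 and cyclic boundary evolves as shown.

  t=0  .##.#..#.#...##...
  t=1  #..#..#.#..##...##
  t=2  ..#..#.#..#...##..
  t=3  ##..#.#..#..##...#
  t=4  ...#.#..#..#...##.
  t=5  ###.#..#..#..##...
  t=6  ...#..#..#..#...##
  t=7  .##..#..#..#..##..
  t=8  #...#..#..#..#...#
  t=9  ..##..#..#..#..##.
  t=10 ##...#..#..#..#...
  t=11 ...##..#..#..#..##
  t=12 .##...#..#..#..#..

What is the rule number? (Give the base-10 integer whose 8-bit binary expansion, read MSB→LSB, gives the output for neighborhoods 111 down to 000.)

  nb ###: next=.  (t=1,i=17, bit7=0)
  nb ##.: next=.  (t=0,i=2, bit6=0)
  nb #.#: next=#  (t=0,i=3, bit5=1)
  nb #..: next=.  (t=0,i=5, bit4=0)
  nb .##: next=.  (t=0,i=1, bit3=0)
  nb .#.: next=.  (t=0,i=4, bit2=0)
  nb ..#: next=#  (t=0,i=0, bit1=1)
  nb ...: next=#  (t=0,i=11, bit0=1)
  bits 00100011 = 35

35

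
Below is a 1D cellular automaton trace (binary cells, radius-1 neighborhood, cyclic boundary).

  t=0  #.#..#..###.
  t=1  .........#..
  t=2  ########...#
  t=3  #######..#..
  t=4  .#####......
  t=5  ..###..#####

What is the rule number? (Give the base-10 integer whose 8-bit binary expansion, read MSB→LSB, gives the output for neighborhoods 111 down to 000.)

  ### -> #   bit 7 = 1  t=0,i=9
  ##. -> .   bit 6 = 0  t=0,i=10
  #.# -> .   bit 5 = 0  t=0,i=1
  #.. -> .   bit 4 = 0  t=0,i=3
  .## -> .   bit 3 = 0  t=0,i=8
  .#. -> .   bit 2 = 0  t=0,i=0
  ..# -> .   bit 1 = 0  t=0,i=4
  ... -> #   bit 0 = 1  t=1,i=0
  bits 10000001 = 129

129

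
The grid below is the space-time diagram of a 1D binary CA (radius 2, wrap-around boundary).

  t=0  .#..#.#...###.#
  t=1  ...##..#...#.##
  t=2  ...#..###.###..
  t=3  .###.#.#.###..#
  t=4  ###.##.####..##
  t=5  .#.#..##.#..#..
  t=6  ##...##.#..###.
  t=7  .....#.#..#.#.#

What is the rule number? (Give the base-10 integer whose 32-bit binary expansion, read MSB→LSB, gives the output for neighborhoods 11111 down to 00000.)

  #####|.  b31=0 t=4,i=0
  ####.|#  b30=1 t=4,i=1
  ###.#|.  b29=0 t=0,i=12
  ###..|.  b28=0 t=2,i=12
  ##.##|#  b27=1 t=2,i=9
  ##.#.|#  b26=1 t=0,i=13
  ##..#|.  b25=0 t=1,i=5
  ##...|.  b24=0 t=1,i=0
  #.###|#  b23=1 t=2,i=10
  #.##.|.  b22=0 t=1,i=13
  #.#.#|#  b21=1 t=0,i=14
  #.#..|.  b20=0 t=0,i=1
  #..##|#  b19=1 t=2,i=5
  #..#.|#  b18=1 t=0,i=3
  #...#|.  b17=0 t=0,i=8
  #....|#  b16=1 t=2,i=14
  .####|.  b15=0 t=4,i=8
  .###.|#  b14=1 t=0,i=11
  .##.#|.  b13=0 t=4,i=5
  .##..|.  b12=0 t=1,i=4
  .#.##|#  b11=1 t=1,i=12
  .#.#.|.  b10=0 t=0,i=0
  .#..#|.  b9=0 t=0,i=2
  .#...|#  b8=1 t=0,i=7
  ..###|.  b7=0 t=0,i=10
  ..##.|#  b6=1 t=1,i=3
  ..#.#|#  b5=1 t=0,i=4
  ..#..|#  b4=1 t=1,i=7
  ...##|.  b3=0 t=0,i=9
  ...#.|#  b2=1 t=1,i=10
  ....#|#  b1=1 t=2,i=1
  .....|.  b0=0 t=2,i=0
  bits 01001100101011010100100101110110 = 1286424950

1286424950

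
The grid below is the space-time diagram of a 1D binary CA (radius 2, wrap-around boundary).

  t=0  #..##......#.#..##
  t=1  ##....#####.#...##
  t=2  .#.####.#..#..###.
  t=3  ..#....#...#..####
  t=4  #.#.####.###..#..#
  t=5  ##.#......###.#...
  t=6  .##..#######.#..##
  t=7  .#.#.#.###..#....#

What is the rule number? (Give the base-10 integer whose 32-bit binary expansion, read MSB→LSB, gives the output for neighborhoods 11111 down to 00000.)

2521001119

  #####|#  b31=1 t=1,i=8
  ####.|.  b30=0 t=1,i=0
  ###.#|.  b29=0 t=1,i=10
  ###..|#  b28=1 t=0,i=0
  ##.##|.  b27=0 t=4,i=8
  ##.#.|#  b26=1 t=1,i=11
  ##..#|#  b25=1 t=0,i=1
  ##...|.  b24=0 t=0,i=5
  #.###|.  b23=0 t=2,i=3
  #.##.|#  b22=1 t=6,i=1
  #.#.#|.  b21=0 t=4,i=2
  #.#..|.  b20=0 t=0,i=13
  #..##|.  b19=0 t=0,i=2
  #..#.|.  b18=0 t=2,i=0
  #...#|#  b17=1 t=1,i=14
  #....|#  b16=1 t=0,i=6
  .####|.  b15=0 t=1,i=7
  .###.|#  b14=1 t=0,i=17
  .##.#|#  b13=1 t=4,i=0
  .##..|.  b12=0 t=0,i=4
  .#.##|#  b11=1 t=2,i=2
  .#.#.|#  b10=1 t=0,i=12
  .#..#|.  b9=0 t=0,i=14
  .#...|.  b8=0 t=1,i=13
  ..###|#  b7=1 t=0,i=16
  ..##.|.  b6=0 t=0,i=3
  ..#.#|.  b5=0 t=0,i=11
  ..#..|#  b4=1 t=2,i=11
  ...##|#  b3=1 t=1,i=5
  ...#.|#  b2=1 t=0,i=10
  ....#|#  b1=1 t=0,i=9
  .....|#  b0=1 t=0,i=7
  bits 10010110010000110110110010011111 = 2521001119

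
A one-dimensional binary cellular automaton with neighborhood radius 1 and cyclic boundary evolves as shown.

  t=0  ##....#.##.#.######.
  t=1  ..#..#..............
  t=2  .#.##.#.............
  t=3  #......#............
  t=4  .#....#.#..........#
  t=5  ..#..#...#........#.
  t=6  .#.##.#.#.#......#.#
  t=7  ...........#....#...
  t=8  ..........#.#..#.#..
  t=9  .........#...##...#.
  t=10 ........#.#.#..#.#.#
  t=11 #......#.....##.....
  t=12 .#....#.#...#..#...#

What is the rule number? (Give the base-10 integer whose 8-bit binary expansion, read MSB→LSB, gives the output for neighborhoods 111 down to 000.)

18

  ###|.  b7=0 t=0,i=14
  ##.|.  b6=0 t=0,i=1
  #.#|.  b5=0 t=0,i=7
  #..|#  b4=1 t=0,i=2
  .##|.  b3=0 t=0,i=0
  .#.|.  b2=0 t=0,i=6
  ..#|#  b1=1 t=0,i=5
  ...|.  b0=0 t=0,i=3
  bits 00010010 = 18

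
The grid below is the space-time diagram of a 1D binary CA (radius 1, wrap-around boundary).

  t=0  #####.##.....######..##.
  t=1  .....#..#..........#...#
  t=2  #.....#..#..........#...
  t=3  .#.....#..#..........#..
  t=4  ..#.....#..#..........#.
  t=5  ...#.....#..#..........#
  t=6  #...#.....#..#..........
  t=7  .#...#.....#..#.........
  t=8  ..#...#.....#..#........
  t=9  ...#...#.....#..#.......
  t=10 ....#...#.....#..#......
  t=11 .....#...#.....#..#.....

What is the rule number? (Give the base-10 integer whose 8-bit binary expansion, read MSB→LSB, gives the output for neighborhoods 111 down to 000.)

  ###|.  b7=0 t=0,i=1
  ##.|.  b6=0 t=0,i=4
  #.#|#  b5=1 t=0,i=5
  #..|#  b4=1 t=0,i=8
  .##|.  b3=0 t=0,i=0
  .#.|.  b2=0 t=1,i=5
  ..#|.  b1=0 t=0,i=12
  ...|.  b0=0 t=0,i=9
  bits 00110000 = 48

48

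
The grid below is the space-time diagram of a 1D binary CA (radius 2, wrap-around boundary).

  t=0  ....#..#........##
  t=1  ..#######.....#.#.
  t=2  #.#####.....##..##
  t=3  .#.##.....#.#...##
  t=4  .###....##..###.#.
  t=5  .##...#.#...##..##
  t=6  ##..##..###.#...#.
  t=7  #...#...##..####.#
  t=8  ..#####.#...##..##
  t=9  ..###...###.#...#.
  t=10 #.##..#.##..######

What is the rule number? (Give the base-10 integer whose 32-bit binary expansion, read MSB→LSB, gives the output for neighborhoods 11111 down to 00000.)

2289486806

  nb #####: next=#  (t=1,i=4, bit31=1)
  nb ####.: next=.  (t=1,i=7, bit30=0)
  nb ###.#: next=.  (t=2,i=0, bit29=0)
  nb ###..: next=.  (t=1,i=8, bit28=0)
  nb ##.##: next=#  (t=2,i=1, bit27=1)
  nb ##.#.: next=.  (t=3,i=0, bit26=0)
  nb ##..#: next=.  (t=2,i=14, bit25=0)
  nb ##...: next=.  (t=0,i=0, bit24=0)
  nb #.###: next=.  (t=2,i=2, bit23=0)
  nb #.##.: next=#  (t=3,i=3, bit22=1)
  nb #.#.#: next=#  (t=3,i=1, bit21=1)
  nb #.#..: next=#  (t=1,i=16, bit20=1)
  nb #..##: next=.  (t=2,i=15, bit19=0)
  nb #..#.: next=#  (t=0,i=6, bit18=1)
  nb #...#: next=#  (t=1,i=0, bit17=1)
  nb #....: next=.  (t=0,i=1, bit16=0)
  nb .####: next=#  (t=1,i=3, bit15=1)
  nb .###.: next=#  (t=2,i=17, bit14=1)
  nb .##.#: next=.  (t=3,i=17, bit13=0)
  nb .##..: next=.  (t=0,i=17, bit12=0)
  nb .#.##: next=#  (t=3,i=2, bit11=1)
  nb .#.#.: next=.  (t=1,i=15, bit10=0)
  nb .#..#: next=#  (t=0,i=5, bit9=1)
  nb .#...: next=#  (t=0,i=8, bit8=1)
  nb ..###: next=#  (t=1,i=2, bit7=1)
  nb ..##.: next=#  (t=0,i=16, bit6=1)
  nb ..#.#: next=.  (t=1,i=14, bit5=0)
  nb ..#..: next=#  (t=0,i=4, bit4=1)
  nb ...##: next=.  (t=0,i=15, bit3=0)
  nb ...#.: next=#  (t=0,i=3, bit2=1)
  nb ....#: next=#  (t=0,i=2, bit1=1)
  nb .....: next=.  (t=0,i=10, bit0=0)
  bits 10001000011101101100101111010110 = 2289486806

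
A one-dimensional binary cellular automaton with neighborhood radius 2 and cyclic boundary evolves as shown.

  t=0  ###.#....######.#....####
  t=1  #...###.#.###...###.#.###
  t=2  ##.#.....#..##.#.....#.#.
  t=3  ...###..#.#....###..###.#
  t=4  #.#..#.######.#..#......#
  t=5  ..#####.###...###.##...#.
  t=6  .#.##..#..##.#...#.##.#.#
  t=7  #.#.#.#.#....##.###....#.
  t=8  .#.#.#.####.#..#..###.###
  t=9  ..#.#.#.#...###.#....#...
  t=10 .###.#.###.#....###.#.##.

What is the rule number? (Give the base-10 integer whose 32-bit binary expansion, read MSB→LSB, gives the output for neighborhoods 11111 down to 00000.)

2568331052

  [31] ##### => #  t=0,i=0
  [30] ####. => .  t=0,i=1
  [29] ###.# => .  t=0,i=2
  [28] ###.. => #  t=1,i=0
  [27] ##.## => #  t=5,i=7
  [26] ##.#. => .  t=0,i=3
  [25] ##..# => .  t=3,i=6
  [24] ##... => #  t=1,i=1
  [23] #.### => .  t=1,i=10
  [22] #.##. => .  t=2,i=0
  [21] #.#.# => .  t=1,i=8
  [20] #.#.. => #  t=0,i=4
  [19] #..## => .  t=2,i=11
  [18] #..#. => #  t=3,i=7
  [17] #...# => .  t=1,i=2
  [16] #.... => #  t=0,i=6
  [15] .#### => #  t=0,i=10
  [14] .###. => .  t=1,i=5
  [13] .##.# => .  t=2,i=1
  [12] .##.. => #  t=5,i=19
  [11] .#.## => #  t=1,i=9
  [10] .#.#. => #  t=2,i=22
  [9] .#..# => #  t=2,i=10
  [8] .#... => #  t=0,i=5
  [7] ..### => .  t=0,i=9
  [6] ..##. => .  t=2,i=12
  [5] ..#.# => #  t=2,i=21
  [4] ..#.. => .  t=2,i=9
  [3] ...## => #  t=0,i=8
  [2] ...#. => #  t=2,i=8
  [1] ....# => .  t=0,i=7
  [0] ..... => .  t=2,i=6
  bits 10011001000101011001111100101100 = 2568331052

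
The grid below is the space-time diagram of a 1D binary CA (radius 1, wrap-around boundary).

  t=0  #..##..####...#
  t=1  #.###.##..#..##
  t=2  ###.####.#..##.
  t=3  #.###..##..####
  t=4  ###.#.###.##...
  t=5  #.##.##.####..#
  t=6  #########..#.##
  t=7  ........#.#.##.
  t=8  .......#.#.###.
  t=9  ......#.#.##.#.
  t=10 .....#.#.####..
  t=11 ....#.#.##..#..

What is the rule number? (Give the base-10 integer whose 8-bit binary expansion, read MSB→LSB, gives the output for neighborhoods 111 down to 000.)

  [7] ### => .  t=0,i=8
  [6] ##. => #  t=0,i=0
  [5] #.# => #  t=1,i=1
  [4] #.. => .  t=0,i=1
  [3] .## => #  t=0,i=3
  [2] .#. => .  t=1,i=10
  [1] ..# => #  t=0,i=2
  [0] ... => .  t=0,i=12
  bits 01101010 = 106

106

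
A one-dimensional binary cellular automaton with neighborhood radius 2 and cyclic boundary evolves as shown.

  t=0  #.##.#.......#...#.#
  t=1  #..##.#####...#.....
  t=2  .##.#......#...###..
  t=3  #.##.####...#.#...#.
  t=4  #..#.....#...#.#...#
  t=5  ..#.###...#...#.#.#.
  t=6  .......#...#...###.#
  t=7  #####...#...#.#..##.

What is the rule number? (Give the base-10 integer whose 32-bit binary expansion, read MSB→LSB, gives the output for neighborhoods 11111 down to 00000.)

  nb #####: next=.  (t=1,i=8, bit31=0)
  nb ####.: next=.  (t=1,i=9, bit30=0)
  nb ###.#: next=#  (t=6,i=17, bit29=1)
  nb ###..: next=.  (t=1,i=10, bit28=0)
  nb ##.##: next=.  (t=0,i=1, bit27=0)
  nb ##.#.: next=#  (t=0,i=4, bit26=1)
  nb ##..#: next=.  (t=4,i=1, bit25=0)
  nb ##...: next=#  (t=1,i=11, bit24=1)
  nb #.###: next=.  (t=1,i=6, bit23=0)
  nb #.##.: next=.  (t=0,i=2, bit22=0)
  nb #.#.#: next=#  (t=3,i=0, bit21=1)
  nb #.#..: next=.  (t=0,i=5, bit20=0)
  nb #..##: next=#  (t=1,i=2, bit19=1)
  nb #..#.: next=#  (t=4,i=2, bit18=1)
  nb #...#: next=.  (t=0,i=15, bit17=0)
  nb #....: next=#  (t=0,i=7, bit16=1)
  nb .####: next=.  (t=1,i=7, bit15=0)
  nb .###.: next=.  (t=2,i=16, bit14=0)
  nb .##.#: next=#  (t=0,i=0, bit13=1)
  nb .##..: next=.  (t=4,i=0, bit12=0)
  nb .#.##: next=.  (t=0,i=18, bit11=0)
  nb .#.#.: next=#  (t=3,i=13, bit10=1)
  nb .#..#: next=#  (t=1,i=1, bit9=1)
  nb .#...: next=#  (t=0,i=6, bit8=1)
  nb ..###: next=.  (t=2,i=15, bit7=0)
  nb ..##.: next=.  (t=1,i=3, bit6=0)
  nb ..#.#: next=.  (t=0,i=17, bit5=0)
  nb ..#..: next=.  (t=0,i=13, bit4=0)
  nb ...##: next=#  (t=2,i=0, bit3=1)
  nb ...#.: next=.  (t=0,i=12, bit2=0)
  nb ....#: next=.  (t=0,i=11, bit1=0)
  nb .....: next=#  (t=0,i=8, bit0=1)
  bits 00100101001011010010011100001001 = 623716105

623716105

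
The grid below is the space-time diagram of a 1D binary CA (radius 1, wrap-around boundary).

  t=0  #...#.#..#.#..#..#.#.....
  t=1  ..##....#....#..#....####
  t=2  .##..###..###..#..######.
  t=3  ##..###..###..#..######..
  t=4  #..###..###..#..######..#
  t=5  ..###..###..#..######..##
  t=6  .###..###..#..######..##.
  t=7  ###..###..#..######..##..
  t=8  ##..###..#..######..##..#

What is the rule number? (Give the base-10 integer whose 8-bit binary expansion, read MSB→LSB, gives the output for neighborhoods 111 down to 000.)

  ### -> #   bit 7 = 1  t=1,i=22
  ##. -> .   bit 6 = 0  t=1,i=3
  #.# -> .   bit 5 = 0  t=0,i=5
  #.. -> .   bit 4 = 0  t=0,i=1
  .## -> #   bit 3 = 1  t=1,i=2
  .#. -> .   bit 2 = 0  t=0,i=0
  ..# -> #   bit 1 = 1  t=0,i=3
  ... -> #   bit 0 = 1  t=0,i=2
  bits 10001011 = 139

139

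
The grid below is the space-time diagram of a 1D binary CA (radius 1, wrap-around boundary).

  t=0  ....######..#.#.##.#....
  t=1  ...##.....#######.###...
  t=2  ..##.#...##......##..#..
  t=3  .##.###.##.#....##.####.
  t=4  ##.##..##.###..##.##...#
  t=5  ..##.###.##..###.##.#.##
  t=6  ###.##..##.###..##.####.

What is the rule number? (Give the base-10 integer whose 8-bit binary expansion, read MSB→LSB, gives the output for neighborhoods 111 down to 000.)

62

  ### -> .   bit 7 = 0  t=0,i=5
  ##. -> .   bit 6 = 0  t=0,i=9
  #.# -> #   bit 5 = 1  t=0,i=13
  #.. -> #   bit 4 = 1  t=0,i=10
  .## -> #   bit 3 = 1  t=0,i=4
  .#. -> #   bit 2 = 1  t=0,i=12
  ..# -> #   bit 1 = 1  t=0,i=3
  ... -> .   bit 0 = 0  t=0,i=0
  bits 00111110 = 62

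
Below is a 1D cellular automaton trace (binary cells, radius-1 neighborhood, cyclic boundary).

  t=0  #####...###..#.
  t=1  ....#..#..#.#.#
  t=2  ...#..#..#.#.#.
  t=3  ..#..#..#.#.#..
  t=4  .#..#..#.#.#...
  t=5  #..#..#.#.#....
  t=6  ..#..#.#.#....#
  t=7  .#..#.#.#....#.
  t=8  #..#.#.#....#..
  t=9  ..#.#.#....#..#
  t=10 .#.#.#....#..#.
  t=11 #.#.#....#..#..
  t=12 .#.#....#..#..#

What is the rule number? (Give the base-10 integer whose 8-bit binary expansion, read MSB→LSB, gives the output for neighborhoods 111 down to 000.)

98

  ###|.  b7=0 t=0,i=1
  ##.|#  b6=1 t=0,i=4
  #.#|#  b5=1 t=0,i=14
  #..|.  b4=0 t=0,i=5
  .##|.  b3=0 t=0,i=0
  .#.|.  b2=0 t=0,i=13
  ..#|#  b1=1 t=0,i=7
  ...|.  b0=0 t=0,i=6
  bits 01100010 = 98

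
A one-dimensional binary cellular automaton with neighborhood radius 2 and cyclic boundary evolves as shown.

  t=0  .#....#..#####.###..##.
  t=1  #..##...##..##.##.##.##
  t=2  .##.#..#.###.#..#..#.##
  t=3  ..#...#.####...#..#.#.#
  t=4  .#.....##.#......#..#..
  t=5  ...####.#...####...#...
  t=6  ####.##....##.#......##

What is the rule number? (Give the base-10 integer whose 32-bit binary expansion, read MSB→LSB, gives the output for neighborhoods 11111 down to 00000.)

  nb #####: next=.  (t=0,i=11, bit31=0)
  nb ####.: next=#  (t=0,i=12, bit30=1)
  nb ###.#: next=#  (t=0,i=13, bit29=1)
  nb ###..: next=.  (t=0,i=17, bit28=0)
  nb ##.##: next=.  (t=0,i=14, bit27=0)
  nb ##.#.: next=.  (t=2,i=3, bit26=0)
  nb ##..#: next=#  (t=0,i=18, bit25=1)
  nb ##...: next=.  (t=1,i=5, bit24=0)
  nb #.###: next=#  (t=0,i=15, bit23=1)
  nb #.##.: next=.  (t=1,i=15, bit22=0)
  nb #.#.#: next=#  (t=3,i=20, bit21=1)
  nb #.#..: next=.  (t=2,i=4, bit20=0)
  nb #..##: next=#  (t=0,i=8, bit19=1)
  nb #..#.: next=#  (t=0,i=0, bit18=1)
  nb #...#: next=.  (t=1,i=6, bit17=0)
  nb #....: next=#  (t=0,i=3, bit16=1)
  nb .####: next=.  (t=0,i=10, bit15=0)
  nb .###.: next=#  (t=0,i=16, bit14=1)
  nb .##.#: next=#  (t=1,i=13, bit13=1)
  nb .##..: next=#  (t=0,i=21, bit12=1)
  nb .#.##: next=#  (t=2,i=8, bit11=1)
  nb .#.#.: next=.  (t=3,i=19, bit10=0)
  nb .#..#: next=.  (t=0,i=7, bit9=0)
  nb .#...: next=.  (t=0,i=2, bit8=0)
  nb ..###: next=#  (t=0,i=9, bit7=1)
  nb ..##.: next=.  (t=0,i=20, bit6=0)
  nb ..#.#: next=.  (t=2,i=7, bit5=0)
  nb ..#..: next=.  (t=0,i=1, bit4=0)
  nb ...##: next=#  (t=1,i=7, bit3=1)
  nb ...#.: next=.  (t=0,i=5, bit2=0)
  nb ....#: next=#  (t=0,i=4, bit1=1)
  nb .....: next=#  (t=4,i=4, bit0=1)
  bits 01100010101011010111100010001011 = 1655535755

1655535755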